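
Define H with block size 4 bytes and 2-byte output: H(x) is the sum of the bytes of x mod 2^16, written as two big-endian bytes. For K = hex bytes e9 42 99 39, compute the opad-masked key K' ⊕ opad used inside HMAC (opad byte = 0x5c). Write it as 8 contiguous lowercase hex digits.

b51ec565

Key hex bytes e9 42 99 39 is exactly B = 4 bytes: K' = e9 42 99 39.
XOR each byte with 0x5c: e9⊕5c=b5, 42⊕5c=1e, 99⊕5c=c5, 39⊕5c=65.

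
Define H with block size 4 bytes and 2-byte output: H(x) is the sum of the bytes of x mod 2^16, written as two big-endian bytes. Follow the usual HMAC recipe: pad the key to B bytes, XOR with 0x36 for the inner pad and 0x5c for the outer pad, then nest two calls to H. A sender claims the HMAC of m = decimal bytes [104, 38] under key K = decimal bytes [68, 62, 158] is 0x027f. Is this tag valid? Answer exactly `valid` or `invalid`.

valid

Key decimal bytes [68, 62, 158] = 44 3e 9e is 3 bytes ≤ B = 4; zero-pad to 4 bytes: K' = 44 3e 9e 00.
K' ⊕ ipad = 72 08 a8 36; K' ⊕ opad = 18 62 c2 5c.
Inner hash: sum = 114+8+168+54+104+38 = 486 → 01 e6.
Outer hash (recomputed tag): sum = 24+98+194+92+1+230 = 639 → 02 7f.
Recomputed tag = 027f; claimed = 027f → match.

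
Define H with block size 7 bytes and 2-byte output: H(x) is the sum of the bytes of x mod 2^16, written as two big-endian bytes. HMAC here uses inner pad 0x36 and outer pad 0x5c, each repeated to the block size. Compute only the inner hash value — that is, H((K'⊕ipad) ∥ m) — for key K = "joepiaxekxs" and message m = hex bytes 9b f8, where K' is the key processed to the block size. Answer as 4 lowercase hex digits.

0370

Key "joepiaxekxs" = 6a 6f 65 70 69 61 78 65 6b 78 73 is 11 bytes > B = 7, so hash it first: H(key) = 04 ab, then zero-pad to 7 bytes: K' = 04 ab 00 00 00 00 00.
K' ⊕ ipad = 32 9d 36 36 36 36 36.
Inner input = 32 9d 36 36 36 36 36 ∥ 9b f8.
Inner hash: sum = 50+157+54+54+54+54+54+155+248 = 880 → 03 70.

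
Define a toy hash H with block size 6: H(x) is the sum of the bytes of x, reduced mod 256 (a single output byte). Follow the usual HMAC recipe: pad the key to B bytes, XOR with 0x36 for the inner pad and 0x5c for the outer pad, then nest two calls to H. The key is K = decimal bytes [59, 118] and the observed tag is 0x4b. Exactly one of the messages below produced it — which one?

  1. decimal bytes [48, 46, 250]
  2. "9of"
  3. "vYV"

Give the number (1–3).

3

Key decimal bytes [59, 118] = 3b 76 is 2 bytes ≤ B = 6; zero-pad to 6 bytes: K' = 3b 76 00 00 00 00.
K' ⊕ ipad = 0d 40 36 36 36 36; K' ⊕ opad = 67 2a 5c 5c 5c 5c.
m1: inner = H(0d 40 36 36 36 36 30 2e fa) = 7d; tag = H(67 2a 5c 5c 5c 5c 7d) = 7e
m2: inner = H(0d 40 36 36 36 36 39 6f 66) = 33; tag = H(67 2a 5c 5c 5c 5c 33) = 34
m3: inner = H(0d 40 36 36 36 36 76 59 56) = 4a; tag = H(67 2a 5c 5c 5c 5c 4a) = 4b ← matches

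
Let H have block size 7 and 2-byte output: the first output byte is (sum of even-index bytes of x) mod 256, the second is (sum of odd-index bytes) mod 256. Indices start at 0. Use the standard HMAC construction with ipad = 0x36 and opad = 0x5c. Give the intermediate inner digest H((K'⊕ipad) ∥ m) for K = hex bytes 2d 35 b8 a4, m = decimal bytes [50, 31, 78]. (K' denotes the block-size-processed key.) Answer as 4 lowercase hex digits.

344b

Key hex bytes 2d 35 b8 a4 is 4 bytes ≤ B = 7; zero-pad to 7 bytes: K' = 2d 35 b8 a4 00 00 00.
K' ⊕ ipad = 1b 03 8e 92 36 36 36.
Inner input = 1b 03 8e 92 36 36 36 ∥ 32 1f 4e.
Inner hash: even-index sum = 308 mod 256 = 52; odd-index sum = 331 mod 256 = 75 → 34 4b.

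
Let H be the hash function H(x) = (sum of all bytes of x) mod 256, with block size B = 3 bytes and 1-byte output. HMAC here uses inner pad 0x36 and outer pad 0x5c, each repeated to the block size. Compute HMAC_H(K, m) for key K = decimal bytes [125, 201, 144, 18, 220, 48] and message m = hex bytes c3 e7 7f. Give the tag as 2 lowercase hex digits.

Key decimal bytes [125, 201, 144, 18, 220, 48] = 7d c9 90 12 dc 30 is 6 bytes > B = 3, so hash it first: H(key) = f4, then zero-pad to 3 bytes: K' = f4 00 00.
K' ⊕ ipad = c2 36 36.  K' ⊕ opad = a8 5c 5c.
Inner input = (K'⊕ipad) ∥ m = c2 36 36 ∥ c3 e7 7f.
Inner hash: sum = 194+54+54+195+231+127 = 855; mod 256 = 87 → 57.
Outer input = (K'⊕opad) ∥ inner = a8 5c 5c ∥ 57.
Outer hash (tag): sum = 168+92+92+87 = 439; mod 256 = 183 → b7.

b7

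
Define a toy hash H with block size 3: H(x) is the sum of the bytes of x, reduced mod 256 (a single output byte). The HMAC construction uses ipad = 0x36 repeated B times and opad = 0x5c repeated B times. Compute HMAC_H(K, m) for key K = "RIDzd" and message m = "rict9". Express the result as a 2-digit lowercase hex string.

7b

Key "RIDzd" = 52 49 44 7a 64 is 5 bytes > B = 3, so hash it first: H(key) = bd, then zero-pad to 3 bytes: K' = bd 00 00.
K' ⊕ ipad = 8b 36 36.  K' ⊕ opad = e1 5c 5c.
Inner input = (K'⊕ipad) ∥ m = 8b 36 36 ∥ 72 69 63 74 39.
Inner hash: sum = 139+54+54+114+105+99+116+57 = 738; mod 256 = 226 → e2.
Outer input = (K'⊕opad) ∥ inner = e1 5c 5c ∥ e2.
Outer hash (tag): sum = 225+92+92+226 = 635; mod 256 = 123 → 7b.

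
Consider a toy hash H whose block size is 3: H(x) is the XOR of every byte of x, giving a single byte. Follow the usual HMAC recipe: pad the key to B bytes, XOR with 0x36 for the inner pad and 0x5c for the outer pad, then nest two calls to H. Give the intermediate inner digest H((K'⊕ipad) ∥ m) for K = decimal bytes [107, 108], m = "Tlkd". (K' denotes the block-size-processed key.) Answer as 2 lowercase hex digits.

Key decimal bytes [107, 108] = 6b 6c is 2 bytes ≤ B = 3; zero-pad to 3 bytes: K' = 6b 6c 00.
K' ⊕ ipad = 5d 5a 36.
Inner input = 5d 5a 36 ∥ 54 6c 6b 64.
Inner hash: XOR 5d⊕5a⊕36⊕54⊕6c⊕6b⊕64 = 06.

06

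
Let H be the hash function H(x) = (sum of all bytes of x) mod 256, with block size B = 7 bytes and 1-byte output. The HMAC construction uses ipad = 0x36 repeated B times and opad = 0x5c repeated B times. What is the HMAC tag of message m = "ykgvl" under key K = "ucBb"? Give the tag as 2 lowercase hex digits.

Key "ucBb" = 75 63 42 62 is 4 bytes ≤ B = 7; zero-pad to 7 bytes: K' = 75 63 42 62 00 00 00.
K' ⊕ ipad = 43 55 74 54 36 36 36.  K' ⊕ opad = 29 3f 1e 3e 5c 5c 5c.
Inner input = (K'⊕ipad) ∥ m = 43 55 74 54 36 36 36 ∥ 79 6b 67 76 6c.
Inner hash: sum = 67+85+116+84+54+54+54+121+107+103+118+108 = 1071; mod 256 = 47 → 2f.
Outer input = (K'⊕opad) ∥ inner = 29 3f 1e 3e 5c 5c 5c ∥ 2f.
Outer hash (tag): sum = 41+63+30+62+92+92+92+47 = 519; mod 256 = 7 → 07.

07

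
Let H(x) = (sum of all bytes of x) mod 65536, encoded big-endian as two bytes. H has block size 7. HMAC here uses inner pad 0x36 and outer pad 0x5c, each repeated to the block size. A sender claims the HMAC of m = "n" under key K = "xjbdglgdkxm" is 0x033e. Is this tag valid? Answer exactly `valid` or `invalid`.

Key "xjbdglgdkxm" = 78 6a 62 64 67 6c 67 64 6b 78 6d is 11 bytes > B = 7, so hash it first: H(key) = 04 96, then zero-pad to 7 bytes: K' = 04 96 00 00 00 00 00.
K' ⊕ ipad = 32 a0 36 36 36 36 36; K' ⊕ opad = 58 ca 5c 5c 5c 5c 5c.
Inner hash: sum = 50+160+54+54+54+54+54+110 = 590 → 02 4e.
Outer hash (recomputed tag): sum = 88+202+92+92+92+92+92+2+78 = 830 → 03 3e.
Recomputed tag = 033e; claimed = 033e → match.

valid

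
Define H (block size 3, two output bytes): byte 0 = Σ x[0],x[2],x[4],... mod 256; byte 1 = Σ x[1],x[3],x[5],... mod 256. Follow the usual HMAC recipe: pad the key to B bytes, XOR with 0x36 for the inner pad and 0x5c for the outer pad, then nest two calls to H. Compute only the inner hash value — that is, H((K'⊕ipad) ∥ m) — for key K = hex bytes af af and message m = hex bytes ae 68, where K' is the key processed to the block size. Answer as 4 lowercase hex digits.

3747

Key hex bytes af af is 2 bytes ≤ B = 3; zero-pad to 3 bytes: K' = af af 00.
K' ⊕ ipad = 99 99 36.
Inner input = 99 99 36 ∥ ae 68.
Inner hash: even-index sum = 311 mod 256 = 55; odd-index sum = 327 mod 256 = 71 → 37 47.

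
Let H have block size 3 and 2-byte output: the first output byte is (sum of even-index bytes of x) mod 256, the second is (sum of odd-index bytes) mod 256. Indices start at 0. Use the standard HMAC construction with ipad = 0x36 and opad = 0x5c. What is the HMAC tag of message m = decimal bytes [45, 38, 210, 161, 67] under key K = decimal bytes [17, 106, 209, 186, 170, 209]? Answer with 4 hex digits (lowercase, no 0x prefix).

Key decimal bytes [17, 106, 209, 186, 170, 209] = 11 6a d1 ba aa d1 is 6 bytes > B = 3, so hash it first: H(key) = 8c f5, then zero-pad to 3 bytes: K' = 8c f5 00.
K' ⊕ ipad = ba c3 36.  K' ⊕ opad = d0 a9 5c.
Inner input = (K'⊕ipad) ∥ m = ba c3 36 ∥ 2d 26 d2 a1 43.
Inner hash: even-index sum = 439 mod 256 = 183; odd-index sum = 517 mod 256 = 5 → b7 05.
Outer input = (K'⊕opad) ∥ inner = d0 a9 5c ∥ b7 05.
Outer hash (tag): even-index sum = 305 mod 256 = 49; odd-index sum = 352 mod 256 = 96 → 31 60.

3160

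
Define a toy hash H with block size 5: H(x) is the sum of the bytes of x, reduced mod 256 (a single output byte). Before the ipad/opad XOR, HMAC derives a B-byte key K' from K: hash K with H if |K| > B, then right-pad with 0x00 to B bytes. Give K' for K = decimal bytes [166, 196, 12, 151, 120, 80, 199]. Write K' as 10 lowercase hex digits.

|K| = 7 > B = 5, so first hash the key.
H(K): sum = 166+196+12+151+120+80+199 = 924; mod 256 = 156 → 9c.
Zero-pad H(K) = 9c to 5 bytes: K' = 9c 00 00 00 00.

9c00000000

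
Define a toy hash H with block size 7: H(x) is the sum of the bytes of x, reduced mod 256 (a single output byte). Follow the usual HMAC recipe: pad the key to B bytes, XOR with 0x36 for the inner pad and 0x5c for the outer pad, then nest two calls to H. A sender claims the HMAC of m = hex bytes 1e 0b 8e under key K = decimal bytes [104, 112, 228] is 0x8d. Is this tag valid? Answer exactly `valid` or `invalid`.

Key decimal bytes [104, 112, 228] = 68 70 e4 is 3 bytes ≤ B = 7; zero-pad to 7 bytes: K' = 68 70 e4 00 00 00 00.
K' ⊕ ipad = 5e 46 d2 36 36 36 36; K' ⊕ opad = 34 2c b8 5c 5c 5c 5c.
Inner hash: sum = 94+70+210+54+54+54+54+30+11+142 = 773; mod 256 = 5 → 05.
Outer hash (recomputed tag): sum = 52+44+184+92+92+92+92+5 = 653; mod 256 = 141 → 8d.
Recomputed tag = 8d; claimed = 8d → match.

valid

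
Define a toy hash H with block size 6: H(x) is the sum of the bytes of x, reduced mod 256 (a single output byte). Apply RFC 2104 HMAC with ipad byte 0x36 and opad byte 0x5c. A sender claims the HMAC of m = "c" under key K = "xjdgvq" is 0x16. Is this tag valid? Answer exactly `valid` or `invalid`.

Key "xjdgvq" = 78 6a 64 67 76 71 is exactly B = 6 bytes: K' = 78 6a 64 67 76 71.
K' ⊕ ipad = 4e 5c 52 51 40 47; K' ⊕ opad = 24 36 38 3b 2a 2d.
Inner hash: sum = 78+92+82+81+64+71+99 = 567; mod 256 = 55 → 37.
Outer hash (recomputed tag): sum = 36+54+56+59+42+45+55 = 347; mod 256 = 91 → 5b.
Recomputed tag = 5b; claimed = 16 → mismatch.

invalid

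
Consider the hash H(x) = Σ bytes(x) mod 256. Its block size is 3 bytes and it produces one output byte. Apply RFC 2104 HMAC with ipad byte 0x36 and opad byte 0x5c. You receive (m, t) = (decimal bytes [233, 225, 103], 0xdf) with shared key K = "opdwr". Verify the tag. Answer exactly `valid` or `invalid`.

valid

Key "opdwr" = 6f 70 64 77 72 is 5 bytes > B = 3, so hash it first: H(key) = 2c, then zero-pad to 3 bytes: K' = 2c 00 00.
K' ⊕ ipad = 1a 36 36; K' ⊕ opad = 70 5c 5c.
Inner hash: sum = 26+54+54+233+225+103 = 695; mod 256 = 183 → b7.
Outer hash (recomputed tag): sum = 112+92+92+183 = 479; mod 256 = 223 → df.
Recomputed tag = df; claimed = df → match.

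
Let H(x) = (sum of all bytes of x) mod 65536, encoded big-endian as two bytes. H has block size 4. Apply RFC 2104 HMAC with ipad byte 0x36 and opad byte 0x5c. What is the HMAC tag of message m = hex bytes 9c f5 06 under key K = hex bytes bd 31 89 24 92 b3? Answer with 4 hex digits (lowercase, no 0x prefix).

Key hex bytes bd 31 89 24 92 b3 is 6 bytes > B = 4, so hash it first: H(key) = 02 e0, then zero-pad to 4 bytes: K' = 02 e0 00 00.
K' ⊕ ipad = 34 d6 36 36.  K' ⊕ opad = 5e bc 5c 5c.
Inner input = (K'⊕ipad) ∥ m = 34 d6 36 36 ∥ 9c f5 06.
Inner hash: sum = 52+214+54+54+156+245+6 = 781 → 03 0d.
Outer input = (K'⊕opad) ∥ inner = 5e bc 5c 5c ∥ 03 0d.
Outer hash (tag): sum = 94+188+92+92+3+13 = 482 → 01 e2.

01e2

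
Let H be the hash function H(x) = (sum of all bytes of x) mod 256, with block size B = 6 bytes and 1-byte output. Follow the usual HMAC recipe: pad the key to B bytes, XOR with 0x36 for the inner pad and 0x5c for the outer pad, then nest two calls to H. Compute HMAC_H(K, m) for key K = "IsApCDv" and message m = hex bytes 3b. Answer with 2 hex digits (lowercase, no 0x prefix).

a7

Key "IsApCDv" = 49 73 41 70 43 44 76 is 7 bytes > B = 6, so hash it first: H(key) = 6a, then zero-pad to 6 bytes: K' = 6a 00 00 00 00 00.
K' ⊕ ipad = 5c 36 36 36 36 36.  K' ⊕ opad = 36 5c 5c 5c 5c 5c.
Inner input = (K'⊕ipad) ∥ m = 5c 36 36 36 36 36 ∥ 3b.
Inner hash: sum = 92+54+54+54+54+54+59 = 421; mod 256 = 165 → a5.
Outer input = (K'⊕opad) ∥ inner = 36 5c 5c 5c 5c 5c ∥ a5.
Outer hash (tag): sum = 54+92+92+92+92+92+165 = 679; mod 256 = 167 → a7.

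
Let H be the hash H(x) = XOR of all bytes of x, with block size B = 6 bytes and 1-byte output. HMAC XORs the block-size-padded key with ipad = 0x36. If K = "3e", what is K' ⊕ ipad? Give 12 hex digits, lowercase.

Key "3e" = 33 65 is 2 bytes ≤ B = 6; zero-pad to 6 bytes: K' = 33 65 00 00 00 00.
XOR each byte with 0x36: 33⊕36=05, 65⊕36=53, 00⊕36=36, 00⊕36=36, 00⊕36=36, 00⊕36=36.

055336363636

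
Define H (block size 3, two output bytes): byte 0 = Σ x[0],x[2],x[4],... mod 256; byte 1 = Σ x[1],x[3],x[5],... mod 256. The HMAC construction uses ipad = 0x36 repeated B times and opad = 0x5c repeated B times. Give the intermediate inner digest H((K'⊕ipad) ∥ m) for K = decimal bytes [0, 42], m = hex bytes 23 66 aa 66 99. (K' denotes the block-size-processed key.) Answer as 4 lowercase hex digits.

3882

Key decimal bytes [0, 42] = 00 2a is 2 bytes ≤ B = 3; zero-pad to 3 bytes: K' = 00 2a 00.
K' ⊕ ipad = 36 1c 36.
Inner input = 36 1c 36 ∥ 23 66 aa 66 99.
Inner hash: even-index sum = 312 mod 256 = 56; odd-index sum = 386 mod 256 = 130 → 38 82.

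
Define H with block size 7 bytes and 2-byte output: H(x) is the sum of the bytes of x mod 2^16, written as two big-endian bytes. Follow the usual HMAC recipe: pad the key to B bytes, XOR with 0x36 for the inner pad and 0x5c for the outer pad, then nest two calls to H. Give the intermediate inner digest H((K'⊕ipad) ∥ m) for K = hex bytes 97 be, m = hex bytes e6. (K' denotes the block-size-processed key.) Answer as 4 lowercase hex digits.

031d

Key hex bytes 97 be is 2 bytes ≤ B = 7; zero-pad to 7 bytes: K' = 97 be 00 00 00 00 00.
K' ⊕ ipad = a1 88 36 36 36 36 36.
Inner input = a1 88 36 36 36 36 36 ∥ e6.
Inner hash: sum = 161+136+54+54+54+54+54+230 = 797 → 03 1d.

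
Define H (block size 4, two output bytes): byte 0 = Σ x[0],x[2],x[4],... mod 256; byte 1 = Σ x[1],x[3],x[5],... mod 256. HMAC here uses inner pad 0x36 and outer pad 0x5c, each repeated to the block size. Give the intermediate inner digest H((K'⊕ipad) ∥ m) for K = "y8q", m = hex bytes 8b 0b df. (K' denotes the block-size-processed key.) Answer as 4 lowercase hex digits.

Key "y8q" = 79 38 71 is 3 bytes ≤ B = 4; zero-pad to 4 bytes: K' = 79 38 71 00.
K' ⊕ ipad = 4f 0e 47 36.
Inner input = 4f 0e 47 36 ∥ 8b 0b df.
Inner hash: even-index sum = 512 mod 256 = 0; odd-index sum = 79 mod 256 = 79 → 00 4f.

004f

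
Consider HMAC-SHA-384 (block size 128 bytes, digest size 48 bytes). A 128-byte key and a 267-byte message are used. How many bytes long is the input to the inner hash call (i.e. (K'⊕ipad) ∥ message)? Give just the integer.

395

Key is 128 ≤ 128 bytes, zero-padded: |K'| = 128.
Inner input = (K'⊕ipad) ∥ m → 128 + 267 = 395 bytes.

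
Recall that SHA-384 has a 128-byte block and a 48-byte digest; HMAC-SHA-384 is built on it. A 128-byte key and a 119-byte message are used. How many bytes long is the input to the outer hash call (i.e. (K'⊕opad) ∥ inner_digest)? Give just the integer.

Key is 128 ≤ 128 bytes, zero-padded: |K'| = 128.
Outer input = (K'⊕opad) ∥ H(inner) → 128 + 48 = 176 bytes.

176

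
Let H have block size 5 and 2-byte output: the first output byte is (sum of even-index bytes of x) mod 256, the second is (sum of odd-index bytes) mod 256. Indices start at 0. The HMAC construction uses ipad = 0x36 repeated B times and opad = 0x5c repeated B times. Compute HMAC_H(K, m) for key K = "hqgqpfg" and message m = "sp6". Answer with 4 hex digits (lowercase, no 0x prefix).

Key "hqgqpfg" = 68 71 67 71 70 66 67 is 7 bytes > B = 5, so hash it first: H(key) = a6 48, then zero-pad to 5 bytes: K' = a6 48 00 00 00.
K' ⊕ ipad = 90 7e 36 36 36.  K' ⊕ opad = fa 14 5c 5c 5c.
Inner input = (K'⊕ipad) ∥ m = 90 7e 36 36 36 ∥ 73 70 36.
Inner hash: even-index sum = 364 mod 256 = 108; odd-index sum = 349 mod 256 = 93 → 6c 5d.
Outer input = (K'⊕opad) ∥ inner = fa 14 5c 5c 5c ∥ 6c 5d.
Outer hash (tag): even-index sum = 527 mod 256 = 15; odd-index sum = 220 mod 256 = 220 → 0f dc.

0fdc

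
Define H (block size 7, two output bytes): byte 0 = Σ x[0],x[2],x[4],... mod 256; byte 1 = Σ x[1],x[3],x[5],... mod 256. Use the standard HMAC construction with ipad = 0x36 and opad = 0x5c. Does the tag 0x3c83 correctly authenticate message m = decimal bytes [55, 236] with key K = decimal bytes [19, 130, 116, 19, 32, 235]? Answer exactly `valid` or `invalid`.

valid

Key decimal bytes [19, 130, 116, 19, 32, 235] = 13 82 74 13 20 eb is 6 bytes ≤ B = 7; zero-pad to 7 bytes: K' = 13 82 74 13 20 eb 00.
K' ⊕ ipad = 25 b4 42 25 16 dd 36; K' ⊕ opad = 4f de 28 4f 7c b7 5c.
Inner hash: even-index sum = 415 mod 256 = 159; odd-index sum = 493 mod 256 = 237 → 9f ed.
Outer hash (recomputed tag): even-index sum = 572 mod 256 = 60; odd-index sum = 643 mod 256 = 131 → 3c 83.
Recomputed tag = 3c83; claimed = 3c83 → match.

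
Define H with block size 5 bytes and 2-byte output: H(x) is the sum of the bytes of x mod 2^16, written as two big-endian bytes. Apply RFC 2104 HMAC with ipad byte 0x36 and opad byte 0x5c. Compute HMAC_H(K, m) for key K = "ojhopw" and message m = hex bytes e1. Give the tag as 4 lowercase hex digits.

0297

Key "ojhopw" = 6f 6a 68 6f 70 77 is 6 bytes > B = 5, so hash it first: H(key) = 02 97, then zero-pad to 5 bytes: K' = 02 97 00 00 00.
K' ⊕ ipad = 34 a1 36 36 36.  K' ⊕ opad = 5e cb 5c 5c 5c.
Inner input = (K'⊕ipad) ∥ m = 34 a1 36 36 36 ∥ e1.
Inner hash: sum = 52+161+54+54+54+225 = 600 → 02 58.
Outer input = (K'⊕opad) ∥ inner = 5e cb 5c 5c 5c ∥ 02 58.
Outer hash (tag): sum = 94+203+92+92+92+2+88 = 663 → 02 97.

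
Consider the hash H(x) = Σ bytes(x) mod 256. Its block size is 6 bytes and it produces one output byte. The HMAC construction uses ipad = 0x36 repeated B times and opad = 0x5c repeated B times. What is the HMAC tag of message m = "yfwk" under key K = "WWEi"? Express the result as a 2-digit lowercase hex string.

dd

Key "WWEi" = 57 57 45 69 is 4 bytes ≤ B = 6; zero-pad to 6 bytes: K' = 57 57 45 69 00 00.
K' ⊕ ipad = 61 61 73 5f 36 36.  K' ⊕ opad = 0b 0b 19 35 5c 5c.
Inner input = (K'⊕ipad) ∥ m = 61 61 73 5f 36 36 ∥ 79 66 77 6b.
Inner hash: sum = 97+97+115+95+54+54+121+102+119+107 = 961; mod 256 = 193 → c1.
Outer input = (K'⊕opad) ∥ inner = 0b 0b 19 35 5c 5c ∥ c1.
Outer hash (tag): sum = 11+11+25+53+92+92+193 = 477; mod 256 = 221 → dd.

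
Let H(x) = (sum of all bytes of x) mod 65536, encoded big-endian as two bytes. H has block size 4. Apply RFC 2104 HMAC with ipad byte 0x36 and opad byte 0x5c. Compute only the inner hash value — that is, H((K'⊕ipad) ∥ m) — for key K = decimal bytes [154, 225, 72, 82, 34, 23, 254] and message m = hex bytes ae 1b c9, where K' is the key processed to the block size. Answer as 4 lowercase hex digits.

02ad

Key decimal bytes [154, 225, 72, 82, 34, 23, 254] = 9a e1 48 52 22 17 fe is 7 bytes > B = 4, so hash it first: H(key) = 03 4c, then zero-pad to 4 bytes: K' = 03 4c 00 00.
K' ⊕ ipad = 35 7a 36 36.
Inner input = 35 7a 36 36 ∥ ae 1b c9.
Inner hash: sum = 53+122+54+54+174+27+201 = 685 → 02 ad.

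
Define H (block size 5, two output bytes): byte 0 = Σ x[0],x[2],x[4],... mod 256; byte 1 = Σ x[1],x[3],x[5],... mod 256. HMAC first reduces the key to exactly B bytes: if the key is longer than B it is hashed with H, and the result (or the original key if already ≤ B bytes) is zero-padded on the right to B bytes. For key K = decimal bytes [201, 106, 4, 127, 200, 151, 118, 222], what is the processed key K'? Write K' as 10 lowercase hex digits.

0b5e000000

|K| = 8 > B = 5, so first hash the key.
H(K): even-index sum = 523 mod 256 = 11; odd-index sum = 606 mod 256 = 94 → 0b 5e.
Zero-pad H(K) = 0b 5e to 5 bytes: K' = 0b 5e 00 00 00.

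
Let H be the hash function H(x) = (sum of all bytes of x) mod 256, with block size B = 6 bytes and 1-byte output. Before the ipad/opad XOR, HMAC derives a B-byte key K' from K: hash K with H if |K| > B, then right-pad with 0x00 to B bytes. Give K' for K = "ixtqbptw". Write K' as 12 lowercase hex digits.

830000000000

|K| = 8 > B = 6, so first hash the key.
H(K): sum = 105+120+116+113+98+112+116+119 = 899; mod 256 = 131 → 83.
Zero-pad H(K) = 83 to 6 bytes: K' = 83 00 00 00 00 00.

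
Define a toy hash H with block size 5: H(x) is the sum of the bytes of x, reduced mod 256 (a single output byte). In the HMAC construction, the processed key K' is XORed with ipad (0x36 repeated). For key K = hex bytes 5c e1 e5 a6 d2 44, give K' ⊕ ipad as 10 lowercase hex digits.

e836363636

Key hex bytes 5c e1 e5 a6 d2 44 is 6 bytes > B = 5, so hash it first: H(key) = de, then zero-pad to 5 bytes: K' = de 00 00 00 00.
XOR each byte with 0x36: de⊕36=e8, 00⊕36=36, 00⊕36=36, 00⊕36=36, 00⊕36=36.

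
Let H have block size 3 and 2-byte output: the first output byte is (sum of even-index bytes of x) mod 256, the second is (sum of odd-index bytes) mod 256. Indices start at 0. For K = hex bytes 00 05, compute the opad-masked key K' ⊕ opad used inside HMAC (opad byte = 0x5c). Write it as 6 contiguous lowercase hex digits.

5c595c

Key hex bytes 00 05 is 2 bytes ≤ B = 3; zero-pad to 3 bytes: K' = 00 05 00.
XOR each byte with 0x5c: 00⊕5c=5c, 05⊕5c=59, 00⊕5c=5c.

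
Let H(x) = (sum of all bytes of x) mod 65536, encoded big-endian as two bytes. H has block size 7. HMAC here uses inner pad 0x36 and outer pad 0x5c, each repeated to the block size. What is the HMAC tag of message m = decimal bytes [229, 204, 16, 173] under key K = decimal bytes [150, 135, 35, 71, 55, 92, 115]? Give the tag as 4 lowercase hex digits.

Key decimal bytes [150, 135, 35, 71, 55, 92, 115] = 96 87 23 47 37 5c 73 is exactly B = 7 bytes: K' = 96 87 23 47 37 5c 73.
K' ⊕ ipad = a0 b1 15 71 01 6a 45.  K' ⊕ opad = ca db 7f 1b 6b 00 2f.
Inner input = (K'⊕ipad) ∥ m = a0 b1 15 71 01 6a 45 ∥ e5 cc 10 ad.
Inner hash: sum = 160+177+21+113+1+106+69+229+204+16+173 = 1269 → 04 f5.
Outer input = (K'⊕opad) ∥ inner = ca db 7f 1b 6b 00 2f ∥ 04 f5.
Outer hash (tag): sum = 202+219+127+27+107+0+47+4+245 = 978 → 03 d2.

03d2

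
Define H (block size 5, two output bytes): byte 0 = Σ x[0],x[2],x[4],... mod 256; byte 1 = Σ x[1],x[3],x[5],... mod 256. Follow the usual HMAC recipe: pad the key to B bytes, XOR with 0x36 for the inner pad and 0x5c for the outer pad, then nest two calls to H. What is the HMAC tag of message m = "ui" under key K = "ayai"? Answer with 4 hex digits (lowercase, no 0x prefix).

Key "ayai" = 61 79 61 69 is 4 bytes ≤ B = 5; zero-pad to 5 bytes: K' = 61 79 61 69 00.
K' ⊕ ipad = 57 4f 57 5f 36.  K' ⊕ opad = 3d 25 3d 35 5c.
Inner input = (K'⊕ipad) ∥ m = 57 4f 57 5f 36 ∥ 75 69.
Inner hash: even-index sum = 333 mod 256 = 77; odd-index sum = 291 mod 256 = 35 → 4d 23.
Outer input = (K'⊕opad) ∥ inner = 3d 25 3d 35 5c ∥ 4d 23.
Outer hash (tag): even-index sum = 249 mod 256 = 249; odd-index sum = 167 mod 256 = 167 → f9 a7.

f9a7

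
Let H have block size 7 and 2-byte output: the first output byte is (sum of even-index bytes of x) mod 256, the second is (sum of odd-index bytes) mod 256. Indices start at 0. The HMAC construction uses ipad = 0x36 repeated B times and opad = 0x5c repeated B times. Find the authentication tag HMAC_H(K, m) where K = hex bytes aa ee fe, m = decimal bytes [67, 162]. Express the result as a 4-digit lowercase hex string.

Key hex bytes aa ee fe is 3 bytes ≤ B = 7; zero-pad to 7 bytes: K' = aa ee fe 00 00 00 00.
K' ⊕ ipad = 9c d8 c8 36 36 36 36.  K' ⊕ opad = f6 b2 a2 5c 5c 5c 5c.
Inner input = (K'⊕ipad) ∥ m = 9c d8 c8 36 36 36 36 ∥ 43 a2.
Inner hash: even-index sum = 626 mod 256 = 114; odd-index sum = 391 mod 256 = 135 → 72 87.
Outer input = (K'⊕opad) ∥ inner = f6 b2 a2 5c 5c 5c 5c ∥ 72 87.
Outer hash (tag): even-index sum = 727 mod 256 = 215; odd-index sum = 476 mod 256 = 220 → d7 dc.

d7dc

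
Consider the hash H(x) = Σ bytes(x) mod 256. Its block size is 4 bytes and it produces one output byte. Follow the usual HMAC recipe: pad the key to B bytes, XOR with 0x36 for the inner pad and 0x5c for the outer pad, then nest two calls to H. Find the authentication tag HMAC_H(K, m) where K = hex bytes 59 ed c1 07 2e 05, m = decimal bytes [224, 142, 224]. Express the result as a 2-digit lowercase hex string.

Key hex bytes 59 ed c1 07 2e 05 is 6 bytes > B = 4, so hash it first: H(key) = 41, then zero-pad to 4 bytes: K' = 41 00 00 00.
K' ⊕ ipad = 77 36 36 36.  K' ⊕ opad = 1d 5c 5c 5c.
Inner input = (K'⊕ipad) ∥ m = 77 36 36 36 ∥ e0 8e e0.
Inner hash: sum = 119+54+54+54+224+142+224 = 871; mod 256 = 103 → 67.
Outer input = (K'⊕opad) ∥ inner = 1d 5c 5c 5c ∥ 67.
Outer hash (tag): sum = 29+92+92+92+103 = 408; mod 256 = 152 → 98.

98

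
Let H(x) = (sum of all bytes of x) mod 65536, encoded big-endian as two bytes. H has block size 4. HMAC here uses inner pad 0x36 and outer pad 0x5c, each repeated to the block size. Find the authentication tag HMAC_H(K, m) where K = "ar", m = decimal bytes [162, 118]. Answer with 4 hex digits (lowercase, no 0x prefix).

0144

Key "ar" = 61 72 is 2 bytes ≤ B = 4; zero-pad to 4 bytes: K' = 61 72 00 00.
K' ⊕ ipad = 57 44 36 36.  K' ⊕ opad = 3d 2e 5c 5c.
Inner input = (K'⊕ipad) ∥ m = 57 44 36 36 ∥ a2 76.
Inner hash: sum = 87+68+54+54+162+118 = 543 → 02 1f.
Outer input = (K'⊕opad) ∥ inner = 3d 2e 5c 5c ∥ 02 1f.
Outer hash (tag): sum = 61+46+92+92+2+31 = 324 → 01 44.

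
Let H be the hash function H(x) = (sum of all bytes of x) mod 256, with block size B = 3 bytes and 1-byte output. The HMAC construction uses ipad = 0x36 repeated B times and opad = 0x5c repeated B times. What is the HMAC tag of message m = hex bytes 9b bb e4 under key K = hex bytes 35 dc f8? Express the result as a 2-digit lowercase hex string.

82

Key hex bytes 35 dc f8 is exactly B = 3 bytes: K' = 35 dc f8.
K' ⊕ ipad = 03 ea ce.  K' ⊕ opad = 69 80 a4.
Inner input = (K'⊕ipad) ∥ m = 03 ea ce ∥ 9b bb e4.
Inner hash: sum = 3+234+206+155+187+228 = 1013; mod 256 = 245 → f5.
Outer input = (K'⊕opad) ∥ inner = 69 80 a4 ∥ f5.
Outer hash (tag): sum = 105+128+164+245 = 642; mod 256 = 130 → 82.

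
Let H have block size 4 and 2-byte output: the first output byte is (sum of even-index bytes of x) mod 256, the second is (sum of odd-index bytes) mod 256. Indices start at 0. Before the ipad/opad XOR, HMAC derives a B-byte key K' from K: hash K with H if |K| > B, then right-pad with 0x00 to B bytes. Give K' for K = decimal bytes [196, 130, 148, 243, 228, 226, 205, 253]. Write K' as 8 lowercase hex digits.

09540000

|K| = 8 > B = 4, so first hash the key.
H(K): even-index sum = 777 mod 256 = 9; odd-index sum = 852 mod 256 = 84 → 09 54.
Zero-pad H(K) = 09 54 to 4 bytes: K' = 09 54 00 00.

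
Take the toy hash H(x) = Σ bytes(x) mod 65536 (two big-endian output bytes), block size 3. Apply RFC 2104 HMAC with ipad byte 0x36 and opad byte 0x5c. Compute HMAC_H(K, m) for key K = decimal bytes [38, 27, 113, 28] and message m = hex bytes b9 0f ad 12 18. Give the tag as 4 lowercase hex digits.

Key decimal bytes [38, 27, 113, 28] = 26 1b 71 1c is 4 bytes > B = 3, so hash it first: H(key) = 00 ce, then zero-pad to 3 bytes: K' = 00 ce 00.
K' ⊕ ipad = 36 f8 36.  K' ⊕ opad = 5c 92 5c.
Inner input = (K'⊕ipad) ∥ m = 36 f8 36 ∥ b9 0f ad 12 18.
Inner hash: sum = 54+248+54+185+15+173+18+24 = 771 → 03 03.
Outer input = (K'⊕opad) ∥ inner = 5c 92 5c ∥ 03 03.
Outer hash (tag): sum = 92+146+92+3+3 = 336 → 01 50.

0150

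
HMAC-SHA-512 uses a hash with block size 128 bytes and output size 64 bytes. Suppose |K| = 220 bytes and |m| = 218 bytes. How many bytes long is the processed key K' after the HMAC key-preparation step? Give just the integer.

Key is 220 > 128 bytes, so it is hashed to 64 bytes then zero-padded to 128: |K'| = 128.

128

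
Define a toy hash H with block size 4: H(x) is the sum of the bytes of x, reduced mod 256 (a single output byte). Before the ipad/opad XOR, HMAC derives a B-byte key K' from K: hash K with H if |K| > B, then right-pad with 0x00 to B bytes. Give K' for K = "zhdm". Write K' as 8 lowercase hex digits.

Key "zhdm" = 7a 68 64 6d is exactly B = 4 bytes: K' = 7a 68 64 6d.

7a68646d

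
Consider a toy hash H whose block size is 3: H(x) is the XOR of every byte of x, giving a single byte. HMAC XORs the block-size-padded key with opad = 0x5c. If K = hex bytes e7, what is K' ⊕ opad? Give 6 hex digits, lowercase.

Key hex bytes e7 is 1 byte ≤ B = 3; zero-pad to 3 bytes: K' = e7 00 00.
XOR each byte with 0x5c: e7⊕5c=bb, 00⊕5c=5c, 00⊕5c=5c.

bb5c5c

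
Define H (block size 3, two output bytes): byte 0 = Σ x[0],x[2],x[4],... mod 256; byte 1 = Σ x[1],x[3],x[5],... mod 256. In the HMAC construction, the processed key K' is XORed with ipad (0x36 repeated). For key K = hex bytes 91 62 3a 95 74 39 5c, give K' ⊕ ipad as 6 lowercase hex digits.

ad0636

Key hex bytes 91 62 3a 95 74 39 5c is 7 bytes > B = 3, so hash it first: H(key) = 9b 30, then zero-pad to 3 bytes: K' = 9b 30 00.
XOR each byte with 0x36: 9b⊕36=ad, 30⊕36=06, 00⊕36=36.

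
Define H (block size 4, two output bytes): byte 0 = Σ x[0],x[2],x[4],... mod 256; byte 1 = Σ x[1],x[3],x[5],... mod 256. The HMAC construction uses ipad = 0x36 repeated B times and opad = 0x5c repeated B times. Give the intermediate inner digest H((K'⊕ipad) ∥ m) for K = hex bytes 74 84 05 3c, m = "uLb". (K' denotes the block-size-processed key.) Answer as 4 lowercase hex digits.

4c08

Key hex bytes 74 84 05 3c is exactly B = 4 bytes: K' = 74 84 05 3c.
K' ⊕ ipad = 42 b2 33 0a.
Inner input = 42 b2 33 0a ∥ 75 4c 62.
Inner hash: even-index sum = 332 mod 256 = 76; odd-index sum = 264 mod 256 = 8 → 4c 08.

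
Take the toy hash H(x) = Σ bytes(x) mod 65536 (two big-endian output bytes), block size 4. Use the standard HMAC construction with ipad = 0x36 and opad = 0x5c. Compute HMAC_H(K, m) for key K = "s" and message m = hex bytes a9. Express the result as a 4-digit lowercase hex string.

01d4

Key "s" = 73 is 1 byte ≤ B = 4; zero-pad to 4 bytes: K' = 73 00 00 00.
K' ⊕ ipad = 45 36 36 36.  K' ⊕ opad = 2f 5c 5c 5c.
Inner input = (K'⊕ipad) ∥ m = 45 36 36 36 ∥ a9.
Inner hash: sum = 69+54+54+54+169 = 400 → 01 90.
Outer input = (K'⊕opad) ∥ inner = 2f 5c 5c 5c ∥ 01 90.
Outer hash (tag): sum = 47+92+92+92+1+144 = 468 → 01 d4.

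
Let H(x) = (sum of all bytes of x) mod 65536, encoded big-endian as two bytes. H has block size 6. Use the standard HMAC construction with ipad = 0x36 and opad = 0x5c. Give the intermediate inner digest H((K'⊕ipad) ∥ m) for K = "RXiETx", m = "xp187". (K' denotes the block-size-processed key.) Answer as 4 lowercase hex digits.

Key "RXiETx" = 52 58 69 45 54 78 is exactly B = 6 bytes: K' = 52 58 69 45 54 78.
K' ⊕ ipad = 64 6e 5f 73 62 4e.
Inner input = 64 6e 5f 73 62 4e ∥ 78 70 31 38 37.
Inner hash: sum = 100+110+95+115+98+78+120+112+49+56+55 = 988 → 03 dc.

03dc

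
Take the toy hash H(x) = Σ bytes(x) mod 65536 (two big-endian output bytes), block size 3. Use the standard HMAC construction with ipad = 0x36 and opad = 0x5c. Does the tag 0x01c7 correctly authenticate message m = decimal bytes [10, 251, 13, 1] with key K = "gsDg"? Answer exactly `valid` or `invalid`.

valid

Key "gsDg" = 67 73 44 67 is 4 bytes > B = 3, so hash it first: H(key) = 01 85, then zero-pad to 3 bytes: K' = 01 85 00.
K' ⊕ ipad = 37 b3 36; K' ⊕ opad = 5d d9 5c.
Inner hash: sum = 55+179+54+10+251+13+1 = 563 → 02 33.
Outer hash (recomputed tag): sum = 93+217+92+2+51 = 455 → 01 c7.
Recomputed tag = 01c7; claimed = 01c7 → match.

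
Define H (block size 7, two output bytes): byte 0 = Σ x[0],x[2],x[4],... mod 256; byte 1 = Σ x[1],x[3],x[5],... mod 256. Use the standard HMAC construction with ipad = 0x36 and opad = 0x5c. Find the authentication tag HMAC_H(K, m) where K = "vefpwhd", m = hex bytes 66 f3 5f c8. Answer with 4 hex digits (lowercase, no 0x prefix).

Key "vefpwhd" = 76 65 66 70 77 68 64 is exactly B = 7 bytes: K' = 76 65 66 70 77 68 64.
K' ⊕ ipad = 40 53 50 46 41 5e 52.  K' ⊕ opad = 2a 39 3a 2c 2b 34 38.
Inner input = (K'⊕ipad) ∥ m = 40 53 50 46 41 5e 52 ∥ 66 f3 5f c8.
Inner hash: even-index sum = 734 mod 256 = 222; odd-index sum = 444 mod 256 = 188 → de bc.
Outer input = (K'⊕opad) ∥ inner = 2a 39 3a 2c 2b 34 38 ∥ de bc.
Outer hash (tag): even-index sum = 387 mod 256 = 131; odd-index sum = 375 mod 256 = 119 → 83 77.

8377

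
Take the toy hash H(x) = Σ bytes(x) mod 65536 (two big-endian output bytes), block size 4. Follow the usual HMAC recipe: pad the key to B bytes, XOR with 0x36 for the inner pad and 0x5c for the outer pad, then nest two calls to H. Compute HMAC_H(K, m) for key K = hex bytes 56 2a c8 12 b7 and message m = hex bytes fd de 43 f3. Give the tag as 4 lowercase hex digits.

Key hex bytes 56 2a c8 12 b7 is 5 bytes > B = 4, so hash it first: H(key) = 02 11, then zero-pad to 4 bytes: K' = 02 11 00 00.
K' ⊕ ipad = 34 27 36 36.  K' ⊕ opad = 5e 4d 5c 5c.
Inner input = (K'⊕ipad) ∥ m = 34 27 36 36 ∥ fd de 43 f3.
Inner hash: sum = 52+39+54+54+253+222+67+243 = 984 → 03 d8.
Outer input = (K'⊕opad) ∥ inner = 5e 4d 5c 5c ∥ 03 d8.
Outer hash (tag): sum = 94+77+92+92+3+216 = 574 → 02 3e.

023e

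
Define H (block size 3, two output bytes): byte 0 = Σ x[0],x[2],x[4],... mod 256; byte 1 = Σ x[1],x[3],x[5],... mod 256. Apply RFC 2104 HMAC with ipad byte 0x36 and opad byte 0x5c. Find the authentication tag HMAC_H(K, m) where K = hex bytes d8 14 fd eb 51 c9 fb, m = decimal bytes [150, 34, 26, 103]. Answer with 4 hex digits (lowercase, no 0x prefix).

Key hex bytes d8 14 fd eb 51 c9 fb is 7 bytes > B = 3, so hash it first: H(key) = 21 c8, then zero-pad to 3 bytes: K' = 21 c8 00.
K' ⊕ ipad = 17 fe 36.  K' ⊕ opad = 7d 94 5c.
Inner input = (K'⊕ipad) ∥ m = 17 fe 36 ∥ 96 22 1a 67.
Inner hash: even-index sum = 214 mod 256 = 214; odd-index sum = 430 mod 256 = 174 → d6 ae.
Outer input = (K'⊕opad) ∥ inner = 7d 94 5c ∥ d6 ae.
Outer hash (tag): even-index sum = 391 mod 256 = 135; odd-index sum = 362 mod 256 = 106 → 87 6a.

876a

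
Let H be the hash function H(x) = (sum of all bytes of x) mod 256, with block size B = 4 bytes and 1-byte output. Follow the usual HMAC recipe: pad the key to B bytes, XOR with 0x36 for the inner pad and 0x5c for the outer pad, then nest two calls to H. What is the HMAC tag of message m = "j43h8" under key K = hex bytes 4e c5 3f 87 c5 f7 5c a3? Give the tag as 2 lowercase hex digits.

Key hex bytes 4e c5 3f 87 c5 f7 5c a3 is 8 bytes > B = 4, so hash it first: H(key) = 94, then zero-pad to 4 bytes: K' = 94 00 00 00.
K' ⊕ ipad = a2 36 36 36.  K' ⊕ opad = c8 5c 5c 5c.
Inner input = (K'⊕ipad) ∥ m = a2 36 36 36 ∥ 6a 34 33 68 38.
Inner hash: sum = 162+54+54+54+106+52+51+104+56 = 693; mod 256 = 181 → b5.
Outer input = (K'⊕opad) ∥ inner = c8 5c 5c 5c ∥ b5.
Outer hash (tag): sum = 200+92+92+92+181 = 657; mod 256 = 145 → 91.

91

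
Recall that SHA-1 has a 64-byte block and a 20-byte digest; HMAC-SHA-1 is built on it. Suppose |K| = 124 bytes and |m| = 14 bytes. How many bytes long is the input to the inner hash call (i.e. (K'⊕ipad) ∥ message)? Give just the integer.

78

Key is 124 > 64 bytes, so it is hashed to 20 bytes then zero-padded to 64: |K'| = 64.
Inner input = (K'⊕ipad) ∥ m → 64 + 14 = 78 bytes.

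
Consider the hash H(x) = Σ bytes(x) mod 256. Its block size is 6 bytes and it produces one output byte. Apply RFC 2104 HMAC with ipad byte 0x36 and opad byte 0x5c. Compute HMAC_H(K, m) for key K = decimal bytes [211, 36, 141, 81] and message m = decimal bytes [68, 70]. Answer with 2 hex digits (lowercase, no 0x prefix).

ac

Key decimal bytes [211, 36, 141, 81] = d3 24 8d 51 is 4 bytes ≤ B = 6; zero-pad to 6 bytes: K' = d3 24 8d 51 00 00.
K' ⊕ ipad = e5 12 bb 67 36 36.  K' ⊕ opad = 8f 78 d1 0d 5c 5c.
Inner input = (K'⊕ipad) ∥ m = e5 12 bb 67 36 36 ∥ 44 46.
Inner hash: sum = 229+18+187+103+54+54+68+70 = 783; mod 256 = 15 → 0f.
Outer input = (K'⊕opad) ∥ inner = 8f 78 d1 0d 5c 5c ∥ 0f.
Outer hash (tag): sum = 143+120+209+13+92+92+15 = 684; mod 256 = 172 → ac.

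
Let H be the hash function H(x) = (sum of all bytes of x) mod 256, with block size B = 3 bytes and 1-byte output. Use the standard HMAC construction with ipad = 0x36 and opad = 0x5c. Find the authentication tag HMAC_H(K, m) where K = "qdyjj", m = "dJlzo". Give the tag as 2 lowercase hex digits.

Key "qdyjj" = 71 64 79 6a 6a is 5 bytes > B = 3, so hash it first: H(key) = 22, then zero-pad to 3 bytes: K' = 22 00 00.
K' ⊕ ipad = 14 36 36.  K' ⊕ opad = 7e 5c 5c.
Inner input = (K'⊕ipad) ∥ m = 14 36 36 ∥ 64 4a 6c 7a 6f.
Inner hash: sum = 20+54+54+100+74+108+122+111 = 643; mod 256 = 131 → 83.
Outer input = (K'⊕opad) ∥ inner = 7e 5c 5c ∥ 83.
Outer hash (tag): sum = 126+92+92+131 = 441; mod 256 = 185 → b9.

b9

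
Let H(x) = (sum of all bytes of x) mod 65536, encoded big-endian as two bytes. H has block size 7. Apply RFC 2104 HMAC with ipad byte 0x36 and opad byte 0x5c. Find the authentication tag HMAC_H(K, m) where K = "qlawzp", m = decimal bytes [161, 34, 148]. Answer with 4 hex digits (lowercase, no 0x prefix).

Key "qlawzp" = 71 6c 61 77 7a 70 is 6 bytes ≤ B = 7; zero-pad to 7 bytes: K' = 71 6c 61 77 7a 70 00.
K' ⊕ ipad = 47 5a 57 41 4c 46 36.  K' ⊕ opad = 2d 30 3d 2b 26 2c 5c.
Inner input = (K'⊕ipad) ∥ m = 47 5a 57 41 4c 46 36 ∥ a1 22 94.
Inner hash: sum = 71+90+87+65+76+70+54+161+34+148 = 856 → 03 58.
Outer input = (K'⊕opad) ∥ inner = 2d 30 3d 2b 26 2c 5c ∥ 03 58.
Outer hash (tag): sum = 45+48+61+43+38+44+92+3+88 = 462 → 01 ce.

01ce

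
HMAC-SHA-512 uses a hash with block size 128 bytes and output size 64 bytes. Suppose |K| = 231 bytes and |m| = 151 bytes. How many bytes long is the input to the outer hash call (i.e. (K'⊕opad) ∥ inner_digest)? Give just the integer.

192

Key is 231 > 128 bytes, so it is hashed to 64 bytes then zero-padded to 128: |K'| = 128.
Outer input = (K'⊕opad) ∥ H(inner) → 128 + 64 = 192 bytes.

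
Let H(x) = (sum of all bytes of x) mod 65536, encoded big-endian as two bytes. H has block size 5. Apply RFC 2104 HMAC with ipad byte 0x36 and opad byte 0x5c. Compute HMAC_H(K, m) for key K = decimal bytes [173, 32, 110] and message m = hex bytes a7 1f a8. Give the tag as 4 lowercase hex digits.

033c

Key decimal bytes [173, 32, 110] = ad 20 6e is 3 bytes ≤ B = 5; zero-pad to 5 bytes: K' = ad 20 6e 00 00.
K' ⊕ ipad = 9b 16 58 36 36.  K' ⊕ opad = f1 7c 32 5c 5c.
Inner input = (K'⊕ipad) ∥ m = 9b 16 58 36 36 ∥ a7 1f a8.
Inner hash: sum = 155+22+88+54+54+167+31+168 = 739 → 02 e3.
Outer input = (K'⊕opad) ∥ inner = f1 7c 32 5c 5c ∥ 02 e3.
Outer hash (tag): sum = 241+124+50+92+92+2+227 = 828 → 03 3c.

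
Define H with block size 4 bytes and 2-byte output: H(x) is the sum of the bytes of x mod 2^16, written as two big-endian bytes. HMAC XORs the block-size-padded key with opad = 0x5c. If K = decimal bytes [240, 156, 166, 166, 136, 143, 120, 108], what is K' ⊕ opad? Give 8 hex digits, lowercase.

Key decimal bytes [240, 156, 166, 166, 136, 143, 120, 108] = f0 9c a6 a6 88 8f 78 6c is 8 bytes > B = 4, so hash it first: H(key) = 04 d3, then zero-pad to 4 bytes: K' = 04 d3 00 00.
XOR each byte with 0x5c: 04⊕5c=58, d3⊕5c=8f, 00⊕5c=5c, 00⊕5c=5c.

588f5c5c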